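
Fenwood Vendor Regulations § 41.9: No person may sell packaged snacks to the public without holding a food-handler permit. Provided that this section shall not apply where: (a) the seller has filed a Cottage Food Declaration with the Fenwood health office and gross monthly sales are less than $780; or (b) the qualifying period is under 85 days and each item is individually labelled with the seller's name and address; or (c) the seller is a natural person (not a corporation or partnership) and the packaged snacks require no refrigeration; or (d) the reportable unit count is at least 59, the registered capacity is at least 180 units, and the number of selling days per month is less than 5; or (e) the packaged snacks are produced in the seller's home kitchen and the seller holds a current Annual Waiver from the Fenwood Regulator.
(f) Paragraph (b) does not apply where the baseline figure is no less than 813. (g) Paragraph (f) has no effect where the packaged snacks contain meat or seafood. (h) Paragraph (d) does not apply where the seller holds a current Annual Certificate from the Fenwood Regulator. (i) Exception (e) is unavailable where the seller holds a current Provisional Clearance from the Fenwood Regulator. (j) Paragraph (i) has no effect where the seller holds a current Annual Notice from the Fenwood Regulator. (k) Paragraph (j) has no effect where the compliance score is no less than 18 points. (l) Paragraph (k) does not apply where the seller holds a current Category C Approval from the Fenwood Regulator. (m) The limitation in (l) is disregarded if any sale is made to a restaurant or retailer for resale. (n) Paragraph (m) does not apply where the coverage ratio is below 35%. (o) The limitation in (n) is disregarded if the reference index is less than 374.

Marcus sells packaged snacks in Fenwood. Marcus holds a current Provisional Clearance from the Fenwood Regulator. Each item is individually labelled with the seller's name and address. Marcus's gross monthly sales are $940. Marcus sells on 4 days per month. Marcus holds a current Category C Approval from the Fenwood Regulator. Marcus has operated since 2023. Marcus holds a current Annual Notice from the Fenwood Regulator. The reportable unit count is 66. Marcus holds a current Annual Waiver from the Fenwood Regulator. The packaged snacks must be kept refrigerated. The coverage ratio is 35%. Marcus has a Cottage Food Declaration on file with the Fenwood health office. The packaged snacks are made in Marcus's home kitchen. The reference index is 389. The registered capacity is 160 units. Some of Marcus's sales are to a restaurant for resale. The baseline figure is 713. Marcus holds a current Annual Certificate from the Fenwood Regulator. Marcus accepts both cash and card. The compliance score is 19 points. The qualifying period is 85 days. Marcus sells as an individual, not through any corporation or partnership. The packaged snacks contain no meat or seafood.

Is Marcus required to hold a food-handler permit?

Exception (a) requires that gross monthly sales are less than $780; but gross monthly sales are $940, not less than $780, so (a) is unavailable.
Exception (b) requires that the qualifying period is under 85 days; but the qualifying period is 85 days, not under 85 days, so (b) is unavailable.
Exception (c) does not apply: the packaged snacks require refrigeration.
Exception (d) does not apply: the registered capacity is 160 units, short of 180 units.
Exception (e) is satisfied on its face — the packaged snacks are home-kitchen produced; a current Annual Waiver is held. But: (i) is engaged — a current Provisional Clearance is held. (j) would limit (i) — a current Annual Notice is held — but (k) sets (j) aside: (k) applies — the compliance score is 19 points, meeting the 18 points threshold. (l) operates (a current Category C Approval is held), but is overridden by (m): (m) operates against (l): some sales are to a restaurant for resale. (n) is inapplicable (the coverage ratio is 35%, not below 35%), so (m) stands. (e) is therefore removed.
No exception displaces § 41.9.

Yes — Marcus must hold a food-handler permit.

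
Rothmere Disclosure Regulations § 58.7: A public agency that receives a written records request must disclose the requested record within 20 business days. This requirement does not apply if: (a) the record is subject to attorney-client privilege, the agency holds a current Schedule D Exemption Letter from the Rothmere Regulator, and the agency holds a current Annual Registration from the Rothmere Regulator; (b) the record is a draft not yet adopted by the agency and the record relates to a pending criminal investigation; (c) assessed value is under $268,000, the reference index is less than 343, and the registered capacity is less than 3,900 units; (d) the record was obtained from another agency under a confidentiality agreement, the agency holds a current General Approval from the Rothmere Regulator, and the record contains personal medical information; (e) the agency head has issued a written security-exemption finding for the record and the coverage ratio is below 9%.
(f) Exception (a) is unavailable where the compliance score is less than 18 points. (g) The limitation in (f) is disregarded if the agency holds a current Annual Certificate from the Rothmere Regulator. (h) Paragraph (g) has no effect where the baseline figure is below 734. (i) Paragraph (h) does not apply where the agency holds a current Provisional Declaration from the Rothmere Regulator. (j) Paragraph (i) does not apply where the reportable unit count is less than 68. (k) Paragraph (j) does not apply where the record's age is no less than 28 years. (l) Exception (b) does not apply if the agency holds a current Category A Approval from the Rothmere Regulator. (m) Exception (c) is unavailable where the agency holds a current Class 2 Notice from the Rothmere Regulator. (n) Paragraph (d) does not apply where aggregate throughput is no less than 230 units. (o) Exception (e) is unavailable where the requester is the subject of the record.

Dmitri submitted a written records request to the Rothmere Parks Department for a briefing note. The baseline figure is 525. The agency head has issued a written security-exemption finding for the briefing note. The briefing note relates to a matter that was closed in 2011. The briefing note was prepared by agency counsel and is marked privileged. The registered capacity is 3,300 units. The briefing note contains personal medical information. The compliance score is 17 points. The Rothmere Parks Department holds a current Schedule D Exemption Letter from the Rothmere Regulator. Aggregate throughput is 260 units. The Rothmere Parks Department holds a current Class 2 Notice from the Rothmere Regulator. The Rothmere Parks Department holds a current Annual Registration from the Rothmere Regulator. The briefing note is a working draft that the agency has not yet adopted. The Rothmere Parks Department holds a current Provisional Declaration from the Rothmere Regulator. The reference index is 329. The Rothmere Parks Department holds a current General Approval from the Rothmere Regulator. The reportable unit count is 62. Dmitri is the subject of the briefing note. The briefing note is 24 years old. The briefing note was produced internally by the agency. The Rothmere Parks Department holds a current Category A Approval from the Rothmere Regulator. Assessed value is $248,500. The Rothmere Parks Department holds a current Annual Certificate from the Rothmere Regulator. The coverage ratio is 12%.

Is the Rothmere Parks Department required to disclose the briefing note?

Yes — the Rothmere Parks Department must disclose the briefing note.

Exception (a) is satisfied on its face — the briefing note is privileged; a current Schedule D Exemption Letter is held; a current Annual Registration is held. However, paragraphs (f)–(k) must be considered: (f) operates against (a): the compliance score is 17 points, less than the 18 points limit. (g) operates (a current Annual Certificate is held), but is overridden by (h): (h) is triggered — the baseline figure is 525, below the 734 limit. (i) would limit (h) — a current Provisional Declaration is held — but (j) sets (i) aside: (j) applies — the reportable unit count is 62, less than the 68 limit. (k) is not triggered (the record's age is 24 years, short of 28 years), so (j) stands. (a) is therefore removed.
Exception (b) requires that the record relates to a pending criminal investigation; but the briefing note relates to a closed matter, so (b) is unavailable.
All of (c)'s requirements are met (assessed value is $248,500, under the $268,000 limit; the reference index is 329, less than the 343 limit; the registered capacity is 3,300 units, less than the 3,900 units limit). But: (m) operates against (c): a current Class 2 Notice is held. (c) is therefore removed.
Exception (d) fails — the briefing note was produced internally.
Exception (e) does not apply: the coverage ratio is 12%, not below 9%.
No exception displaces § 58.7.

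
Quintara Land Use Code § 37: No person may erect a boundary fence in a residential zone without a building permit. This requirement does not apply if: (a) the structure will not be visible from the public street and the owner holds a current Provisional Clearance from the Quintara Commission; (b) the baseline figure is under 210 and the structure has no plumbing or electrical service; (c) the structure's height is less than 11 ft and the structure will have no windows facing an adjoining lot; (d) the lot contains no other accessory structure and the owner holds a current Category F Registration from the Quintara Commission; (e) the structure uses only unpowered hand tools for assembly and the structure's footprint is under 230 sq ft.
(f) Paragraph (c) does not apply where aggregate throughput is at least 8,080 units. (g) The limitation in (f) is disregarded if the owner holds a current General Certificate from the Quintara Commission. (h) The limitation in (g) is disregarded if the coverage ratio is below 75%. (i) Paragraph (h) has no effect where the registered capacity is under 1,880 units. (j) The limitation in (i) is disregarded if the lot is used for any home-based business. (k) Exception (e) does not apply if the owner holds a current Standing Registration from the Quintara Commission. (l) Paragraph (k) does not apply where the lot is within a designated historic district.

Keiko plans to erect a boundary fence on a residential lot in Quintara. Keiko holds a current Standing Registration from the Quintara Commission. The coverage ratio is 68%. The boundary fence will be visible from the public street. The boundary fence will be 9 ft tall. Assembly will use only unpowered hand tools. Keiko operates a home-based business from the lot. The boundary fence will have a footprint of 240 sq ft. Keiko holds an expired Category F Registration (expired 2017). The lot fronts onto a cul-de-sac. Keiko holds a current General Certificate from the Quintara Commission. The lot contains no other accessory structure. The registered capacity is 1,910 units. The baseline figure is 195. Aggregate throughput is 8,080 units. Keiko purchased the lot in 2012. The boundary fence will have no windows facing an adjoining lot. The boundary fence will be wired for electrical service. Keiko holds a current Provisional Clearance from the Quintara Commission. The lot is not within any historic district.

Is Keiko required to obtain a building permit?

Yes — Keiko must obtain a building permit.

Exception (a) fails — the structure will be visible from the street.
Exception (b) does not apply: electrical service is planned.
Exception (c): the structure's height is 9 ft, less than the 11 ft limit; no windows face an adjoining lot — every condition holds. Turning to paragraphs (f)–(j): (f) applies — aggregate throughput is 8,080 units, meeting the 8,080 units threshold. (g) would limit (f) — a current General Certificate is held — but (h) sets (g) aside: (h) operates — the coverage ratio is 68%, below the 75% limit. (i) is inapplicable (the registered capacity is 1,910 units, not under 1,880 units), so (h) stands. So (c) is unavailable.
Exception (d) does not apply: there is no Category F Registration in force.
Exception (e) does not apply: the structure's footprint is 240 sq ft, not under 230 sq ft.
Every exception is unavailable, so the rule governs.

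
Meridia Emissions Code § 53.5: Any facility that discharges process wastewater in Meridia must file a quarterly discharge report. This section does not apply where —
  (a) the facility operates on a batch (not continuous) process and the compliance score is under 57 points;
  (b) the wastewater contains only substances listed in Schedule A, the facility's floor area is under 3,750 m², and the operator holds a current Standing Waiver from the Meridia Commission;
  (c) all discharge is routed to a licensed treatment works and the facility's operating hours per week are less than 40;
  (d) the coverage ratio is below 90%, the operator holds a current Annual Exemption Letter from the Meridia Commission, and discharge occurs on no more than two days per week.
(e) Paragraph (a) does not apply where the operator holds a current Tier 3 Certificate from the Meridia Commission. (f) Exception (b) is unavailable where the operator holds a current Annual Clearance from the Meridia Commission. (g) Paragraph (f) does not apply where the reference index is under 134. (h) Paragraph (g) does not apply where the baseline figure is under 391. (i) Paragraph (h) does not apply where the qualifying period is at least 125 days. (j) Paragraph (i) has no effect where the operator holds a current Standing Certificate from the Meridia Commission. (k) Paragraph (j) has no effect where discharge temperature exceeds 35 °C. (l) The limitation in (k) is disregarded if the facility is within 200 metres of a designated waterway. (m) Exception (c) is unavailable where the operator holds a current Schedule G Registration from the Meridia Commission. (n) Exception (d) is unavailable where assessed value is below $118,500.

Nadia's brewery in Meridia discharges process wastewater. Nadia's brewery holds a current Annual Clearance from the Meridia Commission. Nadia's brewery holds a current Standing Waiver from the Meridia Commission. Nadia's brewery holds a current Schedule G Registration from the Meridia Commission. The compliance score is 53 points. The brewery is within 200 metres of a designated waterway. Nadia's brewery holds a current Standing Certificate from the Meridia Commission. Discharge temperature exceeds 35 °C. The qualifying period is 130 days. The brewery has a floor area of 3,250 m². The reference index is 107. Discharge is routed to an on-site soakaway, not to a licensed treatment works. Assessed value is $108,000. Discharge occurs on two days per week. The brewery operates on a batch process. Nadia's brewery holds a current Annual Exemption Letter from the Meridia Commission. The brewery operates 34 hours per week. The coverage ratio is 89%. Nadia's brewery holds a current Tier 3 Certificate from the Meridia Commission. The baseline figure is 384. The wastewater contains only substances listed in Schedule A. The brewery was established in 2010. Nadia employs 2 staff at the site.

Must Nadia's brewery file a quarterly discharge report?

Yes — Nadia's brewery must file a quarterly discharge report.

All of (a)'s requirements are met (the facility operates on a batch process; the compliance score is 53 points, under the 57 points limit). However, paragraph (e) must be considered: (e) operates against (a): a current Tier 3 Certificate is held. (a) is therefore removed.
Exception (b) is satisfied on its face — the wastewater is Schedule-A-only; the facility's floor area is 3,250 m², under the 3,750 m² limit; a current Standing Waiver is held. But: (f) operates against (b): a current Annual Clearance is held. (g) would limit (f) — the reference index is 107, under the 134 limit — but (h) sets (g) aside: (h) operates against (g): the baseline figure is 384, under the 391 limit. (i) would limit (h) — the qualifying period is 130 days, meeting the 125 days threshold — but (j) sets (i) aside: (j) applies — a current Standing Certificate is held. (k) would limit (j) — discharge temperature exceeds 35 °C — but (l) sets (k) aside: (l) applies — the brewery is within 200 m of a designated waterway. Exception (b) does not apply.
Exception (c) does not apply: discharge is not routed to a licensed treatment works.
All of (d)'s requirements are met (the coverage ratio is 89%, below the 90% limit; a current Annual Exemption Letter is held; discharge occurs on no more than two days per week). Turning to paragraph (n): (n) operates against (d): assessed value is $108,000, below the $118,500 limit. (d) is therefore removed.
No exception displaces § 53.5.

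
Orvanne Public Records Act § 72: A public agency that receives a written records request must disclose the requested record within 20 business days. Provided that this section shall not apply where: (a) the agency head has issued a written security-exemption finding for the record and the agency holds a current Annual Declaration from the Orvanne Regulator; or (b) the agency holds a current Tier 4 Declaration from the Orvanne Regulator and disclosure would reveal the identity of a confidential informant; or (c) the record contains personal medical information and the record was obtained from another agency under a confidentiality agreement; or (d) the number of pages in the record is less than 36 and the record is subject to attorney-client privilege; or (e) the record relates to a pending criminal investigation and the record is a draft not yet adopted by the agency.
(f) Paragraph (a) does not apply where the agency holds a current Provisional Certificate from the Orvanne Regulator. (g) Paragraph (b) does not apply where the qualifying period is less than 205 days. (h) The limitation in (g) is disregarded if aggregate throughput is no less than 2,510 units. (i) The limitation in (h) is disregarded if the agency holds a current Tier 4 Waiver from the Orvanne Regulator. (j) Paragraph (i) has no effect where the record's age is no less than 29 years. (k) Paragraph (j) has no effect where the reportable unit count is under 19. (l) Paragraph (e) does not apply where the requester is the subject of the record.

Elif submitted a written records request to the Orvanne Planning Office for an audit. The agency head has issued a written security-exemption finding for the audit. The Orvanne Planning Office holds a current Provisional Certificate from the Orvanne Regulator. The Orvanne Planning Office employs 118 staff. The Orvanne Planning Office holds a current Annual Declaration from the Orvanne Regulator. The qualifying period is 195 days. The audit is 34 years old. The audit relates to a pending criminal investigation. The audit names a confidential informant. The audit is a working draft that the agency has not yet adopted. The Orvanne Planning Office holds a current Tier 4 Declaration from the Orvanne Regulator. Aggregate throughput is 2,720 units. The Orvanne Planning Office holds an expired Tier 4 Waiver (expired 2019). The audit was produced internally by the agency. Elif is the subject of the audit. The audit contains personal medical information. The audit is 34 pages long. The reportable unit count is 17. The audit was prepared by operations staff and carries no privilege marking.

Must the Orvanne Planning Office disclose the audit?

All of (a)'s requirements are met (a written security-exemption finding has been issued; a current Annual Declaration is held). However, paragraph (f) must be considered: (f) operates — a current Provisional Certificate is held. So (a) is unavailable.
Exception (b)'s conditions are all satisfied: a current Tier 4 Declaration is held; the audit names a confidential informant. Under paragraphs (g)–(k): (g) operates (the qualifying period is 195 days, less than the 205 days limit), but yields to (h): (h) operates — aggregate throughput is 2,720 units, meeting the 2,510 units threshold. (i), which would lift (h), is not triggered — there is no Tier 4 Waiver in force. So (b) applies.
Exception (c) does not apply: the audit was produced internally.
Exception (d) fails — the audit carries no privilege marking.
Exception (e) is satisfied on its face — the audit relates to a pending investigation; the audit is an unadopted draft. But applying paragraph (l): (l) operates against (e): Elif is the subject of the audit. Exception (e) does not apply.

No — exception (b) applies; the Orvanne Planning Office is not required to disclose the audit.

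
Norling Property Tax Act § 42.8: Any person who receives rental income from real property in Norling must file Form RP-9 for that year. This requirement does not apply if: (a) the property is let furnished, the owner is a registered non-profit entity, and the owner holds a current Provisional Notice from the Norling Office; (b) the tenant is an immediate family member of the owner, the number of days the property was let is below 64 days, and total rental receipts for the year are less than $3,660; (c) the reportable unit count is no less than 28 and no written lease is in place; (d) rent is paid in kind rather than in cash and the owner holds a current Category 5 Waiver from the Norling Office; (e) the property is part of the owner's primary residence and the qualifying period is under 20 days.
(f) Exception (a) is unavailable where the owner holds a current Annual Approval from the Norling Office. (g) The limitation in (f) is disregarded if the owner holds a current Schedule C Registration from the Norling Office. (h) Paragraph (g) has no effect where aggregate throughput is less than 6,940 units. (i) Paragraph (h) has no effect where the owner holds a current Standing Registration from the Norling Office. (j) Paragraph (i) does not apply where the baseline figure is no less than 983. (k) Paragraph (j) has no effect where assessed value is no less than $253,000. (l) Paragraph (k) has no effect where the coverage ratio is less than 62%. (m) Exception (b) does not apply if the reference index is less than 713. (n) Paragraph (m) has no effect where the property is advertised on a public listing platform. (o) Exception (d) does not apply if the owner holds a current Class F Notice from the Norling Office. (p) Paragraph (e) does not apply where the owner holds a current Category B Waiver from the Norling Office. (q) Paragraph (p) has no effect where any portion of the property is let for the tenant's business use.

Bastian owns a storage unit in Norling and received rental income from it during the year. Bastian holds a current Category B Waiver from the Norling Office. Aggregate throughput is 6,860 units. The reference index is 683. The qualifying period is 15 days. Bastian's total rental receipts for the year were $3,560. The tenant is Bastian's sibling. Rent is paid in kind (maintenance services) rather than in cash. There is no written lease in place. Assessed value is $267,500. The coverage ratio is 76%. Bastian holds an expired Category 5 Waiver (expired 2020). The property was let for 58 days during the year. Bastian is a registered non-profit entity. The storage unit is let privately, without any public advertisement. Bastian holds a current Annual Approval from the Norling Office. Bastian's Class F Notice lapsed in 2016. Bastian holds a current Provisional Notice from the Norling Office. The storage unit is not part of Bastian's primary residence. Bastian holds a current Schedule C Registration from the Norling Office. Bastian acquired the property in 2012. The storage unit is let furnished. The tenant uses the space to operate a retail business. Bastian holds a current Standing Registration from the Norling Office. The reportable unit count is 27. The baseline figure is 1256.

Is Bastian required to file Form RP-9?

No — exception (a) applies; Bastian is not required to file Form RP-9.

Exception (a) is satisfied on its face — the property is let furnished; Bastian is a registered non-profit; a current Provisional Notice is held. Considering the limiting provisions: (f) would limit (a) — a current Annual Approval is held — but (g) sets (f) aside: (g) operates against (f): a current Schedule C Registration is held. (h) applies (aggregate throughput is 6,860 units, less than the 6,940 units limit), but is set aside by (i): (i) is triggered — a current Standing Registration is held. (j) is engaged (the baseline figure is 1,256, meeting the 983 threshold), but is set aside by (k): (k) is triggered — assessed value is $267,500, meeting the $253,000 threshold. (l), which would lift (k), does not operate here — the coverage ratio is 76%, not less than 62%. Exception (a) stands.
Exception (b) is satisfied on its face — the tenant is an immediate family member; the number of days the property was let is 58 days, below the 64 days limit; total rental receipts for the year are $3,560, less than the $3,660 limit. Turning to paragraphs (m)–(n): (m) operates against (b): the reference index is 683, less than the 713 limit. (n) is not engaged (the property is let privately without advertisement), so (m) stands. (b) is therefore removed.
Exception (c) does not apply: the reportable unit count is 27, short of 28.
Exception (d) requires that the owner holds a current Category 5 Waiver from the Norling Office; but the Category 5 Waiver is not current, so (d) is unavailable.
Exception (e) does not apply: the storage unit is not part of the primary residence.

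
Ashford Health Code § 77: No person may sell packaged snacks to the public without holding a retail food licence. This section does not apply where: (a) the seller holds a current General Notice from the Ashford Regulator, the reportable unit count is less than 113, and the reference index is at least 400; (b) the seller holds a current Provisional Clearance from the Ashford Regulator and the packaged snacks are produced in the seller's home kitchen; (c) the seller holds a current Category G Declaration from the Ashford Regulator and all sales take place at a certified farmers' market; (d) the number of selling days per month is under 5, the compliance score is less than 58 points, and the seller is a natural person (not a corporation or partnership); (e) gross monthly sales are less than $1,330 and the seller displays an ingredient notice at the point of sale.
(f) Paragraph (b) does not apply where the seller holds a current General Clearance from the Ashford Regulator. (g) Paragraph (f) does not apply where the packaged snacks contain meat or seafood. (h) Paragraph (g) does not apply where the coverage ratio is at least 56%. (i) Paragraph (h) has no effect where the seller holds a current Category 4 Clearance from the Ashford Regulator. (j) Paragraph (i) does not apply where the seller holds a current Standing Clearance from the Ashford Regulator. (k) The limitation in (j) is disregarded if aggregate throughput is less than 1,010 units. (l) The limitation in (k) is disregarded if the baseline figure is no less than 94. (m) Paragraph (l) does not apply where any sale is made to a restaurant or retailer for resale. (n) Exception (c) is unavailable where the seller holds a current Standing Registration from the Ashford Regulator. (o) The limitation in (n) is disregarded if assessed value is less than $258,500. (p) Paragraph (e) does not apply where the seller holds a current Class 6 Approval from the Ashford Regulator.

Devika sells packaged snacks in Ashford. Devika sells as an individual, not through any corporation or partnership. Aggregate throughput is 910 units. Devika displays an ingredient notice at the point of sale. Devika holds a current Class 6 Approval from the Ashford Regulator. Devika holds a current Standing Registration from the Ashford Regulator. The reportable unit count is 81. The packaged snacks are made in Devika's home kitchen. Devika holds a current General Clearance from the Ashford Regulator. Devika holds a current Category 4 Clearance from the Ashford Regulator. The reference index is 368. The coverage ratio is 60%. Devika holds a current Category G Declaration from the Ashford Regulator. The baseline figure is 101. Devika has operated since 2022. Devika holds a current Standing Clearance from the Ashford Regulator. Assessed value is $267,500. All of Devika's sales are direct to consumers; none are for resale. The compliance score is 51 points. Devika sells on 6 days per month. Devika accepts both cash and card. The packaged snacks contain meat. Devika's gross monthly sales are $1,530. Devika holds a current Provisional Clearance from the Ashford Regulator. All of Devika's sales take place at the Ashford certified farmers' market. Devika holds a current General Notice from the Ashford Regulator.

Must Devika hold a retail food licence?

Exception (a) requires that the reference index is at least 400; but the reference index is 368, short of 400, so (a) is unavailable.
Exception (b): a current Provisional Clearance is held; the packaged snacks are home-kitchen produced — every condition holds. But applying paragraphs (f)–(m): (f) operates — a current General Clearance is held. (g) operates (the packaged snacks contain meat), but is itself disapplied by (h): (h) applies — the coverage ratio is 60%, meeting the 56% threshold. (i) would limit (h) — a current Category 4 Clearance is held — but (j) sets (i) aside: (j) operates against (i): a current Standing Clearance is held. (k) applies (aggregate throughput is 910 units, less than the 1,010 units limit), but is overridden by (l): (l) operates against (k): the baseline figure is 101, meeting the 94 threshold. (m), which would lift (l), is not triggered — no sales are for resale. So (b) is unavailable.
Exception (c)'s conditions are all satisfied: a current Category G Declaration is held; all sales are at a certified farmers' market. But: (n) operates — a current Standing Registration is held. (o) is not triggered (assessed value is $267,500, not less than $258,500), so (n) stands. So (c) is unavailable.
Exception (d) fails — the number of selling days per month is 6, not under 5.
Exception (e) requires that gross monthly sales are less than $1,330; but gross monthly sales are $1,530, not less than $1,330, so (e) is unavailable.
None of the exceptions is available; § 77 applies in full.

Yes — Devika must hold a retail food licence.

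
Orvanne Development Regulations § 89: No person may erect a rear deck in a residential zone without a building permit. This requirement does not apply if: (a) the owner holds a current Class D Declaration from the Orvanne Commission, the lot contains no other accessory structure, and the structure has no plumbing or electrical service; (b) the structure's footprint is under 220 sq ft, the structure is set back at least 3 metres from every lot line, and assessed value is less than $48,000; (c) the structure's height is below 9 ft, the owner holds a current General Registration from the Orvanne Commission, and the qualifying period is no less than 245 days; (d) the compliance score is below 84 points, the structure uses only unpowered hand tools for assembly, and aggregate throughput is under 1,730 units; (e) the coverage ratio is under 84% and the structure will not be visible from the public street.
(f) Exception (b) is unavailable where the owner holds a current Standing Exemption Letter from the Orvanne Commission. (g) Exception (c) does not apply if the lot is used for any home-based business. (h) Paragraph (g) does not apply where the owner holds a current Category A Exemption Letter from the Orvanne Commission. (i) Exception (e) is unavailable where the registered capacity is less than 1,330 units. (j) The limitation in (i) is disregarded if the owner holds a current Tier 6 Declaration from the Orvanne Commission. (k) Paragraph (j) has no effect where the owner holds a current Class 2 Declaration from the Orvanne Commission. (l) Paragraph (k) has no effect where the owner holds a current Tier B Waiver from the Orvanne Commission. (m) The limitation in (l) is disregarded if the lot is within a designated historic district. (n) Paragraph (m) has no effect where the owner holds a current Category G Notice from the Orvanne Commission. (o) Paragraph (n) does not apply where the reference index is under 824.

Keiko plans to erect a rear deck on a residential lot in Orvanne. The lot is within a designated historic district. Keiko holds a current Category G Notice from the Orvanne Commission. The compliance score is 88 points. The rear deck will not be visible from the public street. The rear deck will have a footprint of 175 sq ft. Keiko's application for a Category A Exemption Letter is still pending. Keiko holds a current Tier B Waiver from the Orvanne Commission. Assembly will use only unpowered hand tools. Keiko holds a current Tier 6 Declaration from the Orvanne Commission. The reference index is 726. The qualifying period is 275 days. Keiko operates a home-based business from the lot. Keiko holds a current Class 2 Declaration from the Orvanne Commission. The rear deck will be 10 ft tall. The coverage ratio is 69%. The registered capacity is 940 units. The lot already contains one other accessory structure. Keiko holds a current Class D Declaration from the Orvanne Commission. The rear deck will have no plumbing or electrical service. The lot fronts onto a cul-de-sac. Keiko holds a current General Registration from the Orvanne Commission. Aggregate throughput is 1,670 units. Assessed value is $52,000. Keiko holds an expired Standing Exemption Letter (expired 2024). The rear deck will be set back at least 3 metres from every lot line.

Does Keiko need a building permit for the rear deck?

Exception (a) requires that the lot contains no other accessory structure; but the lot already has another accessory structure, so (a) is unavailable.
Exception (b) requires that assessed value is less than $48,000; but assessed value is $52,000, not less than $48,000, so (b) is unavailable.
Exception (c) fails — the structure's height is 10 ft, not below 9 ft.
Exception (d) fails — the compliance score is 88 points, not below 84 points.
Exception (e) is satisfied on its face — the coverage ratio is 69%, under the 84% limit; the structure will not be visible from the street. However, paragraphs (i)–(o) must be considered: (i) operates — the registered capacity is 940 units, less than the 1,330 units limit. (j) is triggered (a current Tier 6 Declaration is held), but is itself disapplied by (k): (k) operates against (j): a current Class 2 Declaration is held. (l) is triggered (a current Tier B Waiver is held), but is set aside by (m): (m) operates against (l): the lot is in a historic district. (n) would limit (m) — a current Category G Notice is held — but (o) sets (n) aside: (o) operates against (n): the reference index is 726, under the 824 limit. So (e) is unavailable.
Every exception is unavailable, so the rule governs.

Yes — Keiko must obtain a building permit.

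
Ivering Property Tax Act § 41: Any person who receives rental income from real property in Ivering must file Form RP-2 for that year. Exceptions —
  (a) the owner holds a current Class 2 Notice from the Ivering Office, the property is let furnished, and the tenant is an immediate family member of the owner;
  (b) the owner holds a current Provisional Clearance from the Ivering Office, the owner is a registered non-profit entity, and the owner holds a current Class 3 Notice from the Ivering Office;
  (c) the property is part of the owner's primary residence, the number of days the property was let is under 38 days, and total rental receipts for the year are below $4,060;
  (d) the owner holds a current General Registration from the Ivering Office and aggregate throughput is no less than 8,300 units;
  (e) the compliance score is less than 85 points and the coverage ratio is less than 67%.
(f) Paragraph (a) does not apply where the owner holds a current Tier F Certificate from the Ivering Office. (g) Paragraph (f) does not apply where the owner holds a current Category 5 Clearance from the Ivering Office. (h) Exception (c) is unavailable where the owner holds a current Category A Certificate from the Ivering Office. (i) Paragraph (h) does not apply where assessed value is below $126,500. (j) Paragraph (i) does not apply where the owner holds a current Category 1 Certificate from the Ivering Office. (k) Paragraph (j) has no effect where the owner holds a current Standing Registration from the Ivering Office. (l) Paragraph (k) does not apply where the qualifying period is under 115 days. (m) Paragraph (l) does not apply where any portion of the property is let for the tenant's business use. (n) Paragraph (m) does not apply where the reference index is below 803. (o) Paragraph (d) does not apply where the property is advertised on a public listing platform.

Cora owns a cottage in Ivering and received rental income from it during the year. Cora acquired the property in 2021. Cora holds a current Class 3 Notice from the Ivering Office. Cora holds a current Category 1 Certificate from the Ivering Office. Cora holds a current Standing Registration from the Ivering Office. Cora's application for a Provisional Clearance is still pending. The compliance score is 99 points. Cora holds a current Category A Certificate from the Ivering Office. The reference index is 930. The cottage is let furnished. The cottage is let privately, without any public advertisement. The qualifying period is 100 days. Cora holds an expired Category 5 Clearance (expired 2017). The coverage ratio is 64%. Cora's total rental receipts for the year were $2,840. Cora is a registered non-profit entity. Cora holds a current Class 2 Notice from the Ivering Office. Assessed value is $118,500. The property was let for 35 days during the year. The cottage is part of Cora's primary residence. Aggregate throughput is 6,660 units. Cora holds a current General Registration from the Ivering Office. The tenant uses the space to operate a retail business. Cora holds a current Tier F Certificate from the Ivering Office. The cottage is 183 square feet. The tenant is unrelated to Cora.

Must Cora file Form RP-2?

No — exception (c) applies; Cora is not required to file Form RP-2.

Exception (a) requires that the tenant is an immediate family member of the owner; but the tenant is unrelated to the owner, so (a) is unavailable.
Exception (b) requires that the owner holds a current Provisional Clearance from the Ivering Office; but no current Provisional Clearance is held, so (b) is unavailable.
Exception (c)'s conditions are all satisfied: the cottage is part of the primary residence; the number of days the property was let is 35 days, under the 38 days limit; total rental receipts for the year are $2,840, below the $4,060 limit. Applying paragraphs (h)–(n): (h) is triggered (a current Category A Certificate is held), but yields to (i): (i) operates against (h): assessed value is $118,500, below the $126,500 limit. (j) would limit (i) — a current Category 1 Certificate is held — but (k) sets (j) aside: (k) operates against (j): a current Standing Registration is held. (l) operates (the qualifying period is 100 days, under the 115 days limit), but is set aside by (m): (m) operates — the space is let for business use. (n) is inapplicable (the reference index is 930, not below 803), so (m) stands. Exception (c) stands.
Exception (d) does not apply: aggregate throughput is 6,660 units, short of 8,300 units.
Exception (e) does not apply: the compliance score is 99 points, not less than 85 points.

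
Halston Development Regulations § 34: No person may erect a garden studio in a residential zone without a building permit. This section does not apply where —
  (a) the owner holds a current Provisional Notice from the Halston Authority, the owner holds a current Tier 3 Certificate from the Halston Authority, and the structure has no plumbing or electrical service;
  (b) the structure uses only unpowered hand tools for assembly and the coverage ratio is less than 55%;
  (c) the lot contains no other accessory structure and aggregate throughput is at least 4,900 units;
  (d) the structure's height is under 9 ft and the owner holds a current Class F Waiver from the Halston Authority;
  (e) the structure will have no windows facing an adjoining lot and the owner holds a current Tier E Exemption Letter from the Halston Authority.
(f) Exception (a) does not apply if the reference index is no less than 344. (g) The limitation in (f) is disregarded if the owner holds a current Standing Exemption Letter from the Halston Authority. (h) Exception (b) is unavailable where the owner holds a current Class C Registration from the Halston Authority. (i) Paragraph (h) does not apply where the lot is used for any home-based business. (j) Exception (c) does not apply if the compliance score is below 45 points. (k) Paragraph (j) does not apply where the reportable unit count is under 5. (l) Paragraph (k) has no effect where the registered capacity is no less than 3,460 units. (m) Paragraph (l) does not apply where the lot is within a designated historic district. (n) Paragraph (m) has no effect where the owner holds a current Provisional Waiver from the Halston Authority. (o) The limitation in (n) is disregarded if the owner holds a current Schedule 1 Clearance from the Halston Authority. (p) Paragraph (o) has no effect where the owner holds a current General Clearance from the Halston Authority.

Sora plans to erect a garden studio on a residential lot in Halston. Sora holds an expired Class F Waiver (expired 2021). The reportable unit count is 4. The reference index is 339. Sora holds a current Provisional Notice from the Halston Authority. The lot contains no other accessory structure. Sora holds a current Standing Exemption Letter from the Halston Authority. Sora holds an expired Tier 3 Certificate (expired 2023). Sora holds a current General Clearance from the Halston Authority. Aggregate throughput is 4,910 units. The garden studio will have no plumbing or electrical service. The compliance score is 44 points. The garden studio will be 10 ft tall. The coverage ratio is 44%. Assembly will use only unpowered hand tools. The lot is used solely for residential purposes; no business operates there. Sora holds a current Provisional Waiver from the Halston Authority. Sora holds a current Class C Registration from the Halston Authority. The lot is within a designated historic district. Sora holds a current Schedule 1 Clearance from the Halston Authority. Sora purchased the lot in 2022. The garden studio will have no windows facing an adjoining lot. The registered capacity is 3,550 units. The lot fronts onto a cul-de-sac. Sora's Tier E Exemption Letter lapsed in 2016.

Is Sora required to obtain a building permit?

Exception (a) requires that the owner holds a current Tier 3 Certificate from the Halston Authority; but there is no Tier 3 Certificate in force, so (a) is unavailable.
Exception (b) is satisfied on its face — assembly uses only hand tools; the coverage ratio is 44%, less than the 55% limit. But: (h) is engaged — a current Class C Registration is held. (i), which would lift (h), is not engaged — the lot is solely residential. So (b) is unavailable.
Exception (c)'s conditions are all satisfied: the lot has no other accessory structure; aggregate throughput is 4,910 units, meeting the 4,900 units threshold. However, paragraphs (j)–(p) must be considered: (j) operates against (c): the compliance score is 44 points, below the 45 points limit. (k) would limit (j) — the reportable unit count is 4, under the 5 limit — but (l) sets (k) aside: (l) operates against (k): the registered capacity is 3,550 units, meeting the 3,460 units threshold. (m) is triggered (the lot is in a historic district), but is itself disapplied by (n): (n) operates against (m): a current Provisional Waiver is held. (o) would limit (n) — a current Schedule 1 Clearance is held — but (p) sets (o) aside: (p) is triggered — a current General Clearance is held. So (c) is unavailable.
Exception (d) fails — the structure's height is 10 ft, not under 9 ft.
Exception (e) requires that the owner holds a current Tier E Exemption Letter from the Halston Authority; but the Tier E Exemption Letter is not current, so (e) is unavailable.
None of the exceptions is available; § 34 applies in full.

Yes — Sora must obtain a building permit.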